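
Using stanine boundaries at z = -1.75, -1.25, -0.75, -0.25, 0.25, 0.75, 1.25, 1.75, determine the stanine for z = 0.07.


Stanine boundaries: [-1.75, -1.25, -0.75, -0.25, 0.25, 0.75, 1.25, 1.75]
z = 0.07
Check each boundary:
  z >= -1.75 -> could be stanine 2
  z >= -1.25 -> could be stanine 3
  z >= -0.75 -> could be stanine 4
  z >= -0.25 -> could be stanine 5
  z < 0.25
  z < 0.75
  z < 1.25
  z < 1.75
Highest qualifying boundary gives stanine = 5

5


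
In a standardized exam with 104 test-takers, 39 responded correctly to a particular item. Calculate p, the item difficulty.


Item difficulty p = number correct / total examinees
p = 39 / 104
p = 0.375

0.375


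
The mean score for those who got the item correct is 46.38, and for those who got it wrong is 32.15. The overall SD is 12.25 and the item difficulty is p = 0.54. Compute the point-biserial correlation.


q = 1 - p = 0.46
rpb = ((M1 - M0) / SD) * sqrt(p * q)
rpb = ((46.38 - 32.15) / 12.25) * sqrt(0.54 * 0.46)
rpb = 0.579

0.579


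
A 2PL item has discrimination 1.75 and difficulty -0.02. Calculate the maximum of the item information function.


For 2PL, max info at theta = b = -0.02
I_max = a^2 / 4 = 1.75^2 / 4
= 3.0625 / 4
I_max = 0.7656

0.7656


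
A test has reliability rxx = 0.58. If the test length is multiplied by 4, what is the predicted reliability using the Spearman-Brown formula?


r_new = (n * rxx) / (1 + (n-1) * rxx)
r_new = (4 * 0.58) / (1 + 3 * 0.58)
r_new = 2.32 / 2.74
r_new = 0.8467

0.8467


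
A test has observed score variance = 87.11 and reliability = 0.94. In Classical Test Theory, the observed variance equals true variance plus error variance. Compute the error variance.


var_true = rxx * var_obs = 0.94 * 87.11 = 81.8834
var_error = var_obs - var_true
var_error = 87.11 - 81.8834
var_error = 5.2266

5.2266


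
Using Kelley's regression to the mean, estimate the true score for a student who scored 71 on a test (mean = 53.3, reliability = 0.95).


T_est = rxx * X + (1 - rxx) * mean
T_est = 0.95 * 71 + 0.05 * 53.3
T_est = 67.45 + 2.665
T_est = 70.115

70.115


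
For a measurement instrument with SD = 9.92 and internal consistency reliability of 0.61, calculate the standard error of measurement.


SEM = SD * sqrt(1 - rxx)
SEM = 9.92 * sqrt(1 - 0.61)
SEM = 9.92 * sqrt(0.39) = 9.92 * 0.6245
SEM = 6.195

6.195


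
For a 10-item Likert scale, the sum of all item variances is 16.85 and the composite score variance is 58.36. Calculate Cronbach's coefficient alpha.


alpha = (k/(k-1)) * (1 - sum(si^2)/s_total^2)
= (10/9) * (1 - 16.85/58.36)
alpha = 0.7903

0.7903


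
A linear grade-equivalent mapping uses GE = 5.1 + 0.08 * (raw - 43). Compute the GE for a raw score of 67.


raw - median = 67 - 43 = 24
slope * diff = 0.08 * 24 = 1.92
GE = 5.1 + 1.92
GE = 7.02

7.02


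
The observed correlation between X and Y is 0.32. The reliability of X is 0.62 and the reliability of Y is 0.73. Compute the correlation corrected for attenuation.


r_corrected = rxy / sqrt(rxx * ryy)
= 0.32 / sqrt(0.62 * 0.73)
= 0.32 / sqrt(0.4526)
= 0.32 / 0.672756
r_corrected = 0.4757

0.4757


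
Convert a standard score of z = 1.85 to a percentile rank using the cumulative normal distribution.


CDF(z) = 0.5 * (1 + erf(z/sqrt(2)))
erf(1.3081) = 0.9357
CDF = 0.9678
Percentile rank = 0.9678 * 100 = 96.78

96.78


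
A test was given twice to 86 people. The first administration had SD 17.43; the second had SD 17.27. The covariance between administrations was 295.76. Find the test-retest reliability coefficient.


r = cov(X,Y) / (SD_X * SD_Y)
r = 295.76 / (17.43 * 17.27)
r = 295.76 / 301.0161
r = 0.9825

0.9825


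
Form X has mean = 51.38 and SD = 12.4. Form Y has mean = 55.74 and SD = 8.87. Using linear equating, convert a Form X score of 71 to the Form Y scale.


slope = SD_Y / SD_X = 8.87 / 12.4 ~ 0.7153
intercept = mean_Y - slope * mean_X = 55.74 - (8.87 / 12.4) * 51.38 ~ 18.9867
Y = slope * X + intercept. To avoid rounding drift from the rounded slope/intercept, evaluate the equivalent form Y = mean_Y + SD_Y * (X - mean_X) / SD_X at full precision:
Y = 55.74 + 8.87 * (71 - 51.38) / 12.4
Y = 55.74 + 8.87 * 19.62 / 12.4
Y = 55.74 + 174.0294 / 12.4
Y = 55.74 + 14.0346
Y = 69.7746

69.7746


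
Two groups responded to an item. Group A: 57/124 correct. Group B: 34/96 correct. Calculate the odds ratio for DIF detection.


Odds_A = 57/67 = 0.8507
Odds_B = 34/62 = 0.5484
OR = Odds_A / Odds_B = 0.8507 / 0.5484
Exactly, OR = (57 * 62) / (67 * 34) = 3534 / 2278
OR = 1.5514

1.5514


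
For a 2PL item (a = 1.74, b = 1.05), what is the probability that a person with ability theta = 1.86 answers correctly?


a*(theta - b) = 1.74 * (1.86 - 1.05) = 1.4094
exp(-1.4094) = 0.2443
P = 1 / (1 + 0.2443)
P = 0.8037

0.8037


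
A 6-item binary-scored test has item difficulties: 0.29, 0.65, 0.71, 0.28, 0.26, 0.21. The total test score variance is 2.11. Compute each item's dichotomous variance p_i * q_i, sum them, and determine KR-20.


For each item, compute p_i * q_i:
  Item 1: 0.29 * 0.71 = 0.2059
  Item 2: 0.65 * 0.35 = 0.2275
  Item 3: 0.71 * 0.29 = 0.2059
  Item 4: 0.28 * 0.72 = 0.2016
  Item 5: 0.26 * 0.74 = 0.1924
  Item 6: 0.21 * 0.79 = 0.1659
Sum(p_i * q_i) = 0.2059 + 0.2275 + 0.2059 + 0.2016 + 0.1924 + 0.1659 = 1.1992
KR-20 = (k/(k-1)) * (1 - Sum(p_i*q_i) / Var_total)
= (6/5) * (1 - 1.1992/2.11)
= 1.2 * 0.4317
KR-20 = 0.518

0.518


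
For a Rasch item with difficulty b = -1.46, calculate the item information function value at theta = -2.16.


P = 1/(1+exp(-(-2.16--1.46))) = 0.3318
I = P*(1-P) = 0.3318 * 0.6682
I = 0.2217

0.2217


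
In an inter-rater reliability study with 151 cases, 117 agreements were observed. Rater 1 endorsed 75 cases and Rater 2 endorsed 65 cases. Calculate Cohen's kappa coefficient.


P_o = 117/151 = 0.774834
P_e = (75*65 + 76*86) / 22801 = 0.500461
kappa = (P_o - P_e) / (1 - P_e)
kappa = (0.774834 - 0.500461) / (1 - 0.500461)
kappa = 0.5493

0.5493


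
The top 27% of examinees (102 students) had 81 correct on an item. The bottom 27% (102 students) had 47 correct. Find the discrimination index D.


p_upper = 81/102 = 0.7941
p_lower = 47/102 = 0.4608
D = 0.7941 - 0.4608 = 0.3333

0.3333


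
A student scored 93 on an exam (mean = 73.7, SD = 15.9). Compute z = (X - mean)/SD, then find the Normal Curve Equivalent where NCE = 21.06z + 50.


z = (X - mean) / SD = (93 - 73.7) / 15.9
z = 19.3 / 15.9
z = 1.2138
NCE = NCE = 21.06z + 50
Carry z at full precision (z = 19.3 / 15.9) into the conversion:
NCE = 21.06 * (19.3 / 15.9) + 50 = 406.458 / 15.9 + 50
NCE = 25.5634 + 50
NCE = 75.5634

75.5634


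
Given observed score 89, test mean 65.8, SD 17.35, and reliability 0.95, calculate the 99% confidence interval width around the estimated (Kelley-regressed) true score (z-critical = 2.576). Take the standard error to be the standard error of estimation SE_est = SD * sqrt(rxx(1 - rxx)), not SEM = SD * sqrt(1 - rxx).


True score estimate = 0.95*89 + 0.05*65.8 = 87.84
SE_est = SD * sqrt(rxx * (1 - rxx)) = 17.35 * sqrt(0.95 * 0.05) = 17.35 * sqrt(0.0475) = 3.781345
CI = T_est +/- z * SE_est, so width = 2 * z * SE_est = 2 * 2.576 * 3.781345
Width = 19.4815

19.4815


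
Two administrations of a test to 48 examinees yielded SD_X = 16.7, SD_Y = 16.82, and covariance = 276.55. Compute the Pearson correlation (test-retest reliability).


r = cov(X,Y) / (SD_X * SD_Y)
r = 276.55 / (16.7 * 16.82)
r = 276.55 / 280.894
r = 0.9845

0.9845


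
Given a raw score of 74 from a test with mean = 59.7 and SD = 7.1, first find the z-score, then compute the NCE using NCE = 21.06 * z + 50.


z = (X - mean) / SD = (74 - 59.7) / 7.1
z = 14.3 / 7.1
z = 2.0141
NCE = NCE = 21.06z + 50
Carry z at full precision (z = 14.3 / 7.1) into the conversion:
NCE = 21.06 * (14.3 / 7.1) + 50 = 301.158 / 7.1 + 50
NCE = 42.4166 + 50
NCE = 92.4166

92.4166


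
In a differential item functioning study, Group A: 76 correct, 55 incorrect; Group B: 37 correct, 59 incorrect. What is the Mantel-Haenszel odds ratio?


Odds_A = 76/55 = 1.3818
Odds_B = 37/59 = 0.6271
OR = Odds_A / Odds_B = 1.3818 / 0.6271
Exactly, OR = (76 * 59) / (55 * 37) = 4484 / 2035
OR = 2.2034

2.2034


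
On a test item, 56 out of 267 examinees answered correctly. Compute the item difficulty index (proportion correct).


Item difficulty p = number correct / total examinees
p = 56 / 267
p = 0.2097

0.2097


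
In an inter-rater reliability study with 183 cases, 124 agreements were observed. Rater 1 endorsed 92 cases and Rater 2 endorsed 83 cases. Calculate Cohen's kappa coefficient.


P_o = 124/183 = 0.677596
P_e = (92*83 + 91*100) / 33489 = 0.499746
kappa = (P_o - P_e) / (1 - P_e)
kappa = (0.677596 - 0.499746) / (1 - 0.499746)
kappa = 0.3555

0.3555


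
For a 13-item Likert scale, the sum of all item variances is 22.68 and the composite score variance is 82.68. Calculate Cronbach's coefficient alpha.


alpha = (k/(k-1)) * (1 - sum(si^2)/s_total^2)
= (13/12) * (1 - 22.68/82.68)
alpha = 0.7862

0.7862


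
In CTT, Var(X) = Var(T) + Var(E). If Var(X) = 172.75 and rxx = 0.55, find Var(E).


var_true = rxx * var_obs = 0.55 * 172.75 = 95.0125
var_error = var_obs - var_true
var_error = 172.75 - 95.0125
var_error = 77.7375

77.7375


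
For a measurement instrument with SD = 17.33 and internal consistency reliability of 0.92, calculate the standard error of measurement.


SEM = SD * sqrt(1 - rxx)
SEM = 17.33 * sqrt(1 - 0.92)
SEM = 17.33 * sqrt(0.08) = 17.33 * 0.282843
SEM = 4.9017

4.9017


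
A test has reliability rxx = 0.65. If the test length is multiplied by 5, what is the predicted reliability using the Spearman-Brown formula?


r_new = (n * rxx) / (1 + (n-1) * rxx)
r_new = (5 * 0.65) / (1 + 4 * 0.65)
r_new = 3.25 / 3.6
r_new = 0.9028

0.9028


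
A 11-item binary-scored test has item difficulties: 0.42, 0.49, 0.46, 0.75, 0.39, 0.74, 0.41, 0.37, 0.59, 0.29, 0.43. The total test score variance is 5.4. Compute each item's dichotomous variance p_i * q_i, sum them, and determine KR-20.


For each item, compute p_i * q_i:
  Item 1: 0.42 * 0.58 = 0.2436
  Item 2: 0.49 * 0.51 = 0.2499
  Item 3: 0.46 * 0.54 = 0.2484
  Item 4: 0.75 * 0.25 = 0.1875
  Item 5: 0.39 * 0.61 = 0.2379
  Item 6: 0.74 * 0.26 = 0.1924
  Item 7: 0.41 * 0.59 = 0.2419
  Item 8: 0.37 * 0.63 = 0.2331
  Item 9: 0.59 * 0.41 = 0.2419
  Item 10: 0.29 * 0.71 = 0.2059
  Item 11: 0.43 * 0.57 = 0.2451
Sum(p_i * q_i) = 0.2436 + 0.2499 + 0.2484 + 0.1875 + 0.2379 + 0.1924 + 0.2419 + 0.2331 + 0.2419 + 0.2059 + 0.2451 = 2.5276
KR-20 = (k/(k-1)) * (1 - Sum(p_i*q_i) / Var_total)
= (11/10) * (1 - 2.5276/5.4)
= 1.1 * 0.5319
KR-20 = 0.5851

0.5851


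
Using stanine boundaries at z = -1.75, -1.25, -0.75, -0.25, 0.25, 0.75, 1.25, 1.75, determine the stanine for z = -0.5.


Stanine boundaries: [-1.75, -1.25, -0.75, -0.25, 0.25, 0.75, 1.25, 1.75]
z = -0.5
Check each boundary:
  z >= -1.75 -> could be stanine 2
  z >= -1.25 -> could be stanine 3
  z >= -0.75 -> could be stanine 4
  z < -0.25
  z < 0.25
  z < 0.75
  z < 1.25
  z < 1.75
Highest qualifying boundary gives stanine = 4

4


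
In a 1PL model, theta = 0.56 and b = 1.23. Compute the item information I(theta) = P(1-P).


P = 1/(1+exp(-(0.56-1.23))) = 0.3385
I = P*(1-P) = 0.3385 * 0.6615
I = 0.2239

0.2239


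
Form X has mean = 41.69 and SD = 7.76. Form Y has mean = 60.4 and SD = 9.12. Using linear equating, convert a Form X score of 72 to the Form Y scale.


slope = SD_Y / SD_X = 9.12 / 7.76 ~ 1.1753
intercept = mean_Y - slope * mean_X = 60.4 - (9.12 / 7.76) * 41.69 ~ 11.4035
Y = slope * X + intercept. To avoid rounding drift from the rounded slope/intercept, evaluate the equivalent form Y = mean_Y + SD_Y * (X - mean_X) / SD_X at full precision:
Y = 60.4 + 9.12 * (72 - 41.69) / 7.76
Y = 60.4 + 9.12 * 30.31 / 7.76
Y = 60.4 + 276.4272 / 7.76
Y = 60.4 + 35.6221
Y = 96.0221

96.0221


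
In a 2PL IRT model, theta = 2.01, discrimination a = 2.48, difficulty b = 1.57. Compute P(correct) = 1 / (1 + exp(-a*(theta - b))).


a*(theta - b) = 2.48 * (2.01 - 1.57) = 1.0912
exp(-1.0912) = 0.3358
P = 1 / (1 + 0.3358)
P = 0.7486

0.7486


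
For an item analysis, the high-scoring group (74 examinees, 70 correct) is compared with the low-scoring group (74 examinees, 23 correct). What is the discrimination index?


p_upper = 70/74 = 0.9459
p_lower = 23/74 = 0.3108
D = 0.9459 - 0.3108 = 0.6351

0.6351


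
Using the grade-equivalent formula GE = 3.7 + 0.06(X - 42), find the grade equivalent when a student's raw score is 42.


raw - median = 42 - 42 = 0
slope * diff = 0.06 * 0 = 0.0
GE = 3.7 + 0.0
GE = 3.7

3.7


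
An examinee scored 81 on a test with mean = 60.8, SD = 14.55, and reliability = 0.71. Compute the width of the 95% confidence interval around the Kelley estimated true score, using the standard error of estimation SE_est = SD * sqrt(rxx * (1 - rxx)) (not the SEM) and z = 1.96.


True score estimate = 0.71*81 + 0.29*60.8 = 75.142
SE_est = SD * sqrt(rxx * (1 - rxx)) = 14.55 * sqrt(0.71 * 0.29) = 14.55 * sqrt(0.2059) = 6.602238
CI = T_est +/- z * SE_est, so width = 2 * z * SE_est = 2 * 1.96 * 6.602238
Width = 25.8808

25.8808


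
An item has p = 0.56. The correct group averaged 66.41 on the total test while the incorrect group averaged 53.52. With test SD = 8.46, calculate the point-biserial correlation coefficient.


q = 1 - p = 0.44
rpb = ((M1 - M0) / SD) * sqrt(p * q)
rpb = ((66.41 - 53.52) / 8.46) * sqrt(0.56 * 0.44)
rpb = 0.7563

0.7563


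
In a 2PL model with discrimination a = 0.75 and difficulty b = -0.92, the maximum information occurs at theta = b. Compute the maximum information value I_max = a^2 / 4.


For 2PL, max info at theta = b = -0.92
I_max = a^2 / 4 = 0.75^2 / 4
= 0.5625 / 4
I_max = 0.1406

0.1406


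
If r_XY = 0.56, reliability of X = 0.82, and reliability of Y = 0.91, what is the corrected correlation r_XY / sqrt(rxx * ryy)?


r_corrected = rxy / sqrt(rxx * ryy)
= 0.56 / sqrt(0.82 * 0.91)
= 0.56 / sqrt(0.7462)
= 0.56 / 0.863829
r_corrected = 0.6483

0.6483


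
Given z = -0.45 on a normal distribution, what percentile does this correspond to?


CDF(z) = 0.5 * (1 + erf(z/sqrt(2)))
erf(-0.3182) = -0.3473
CDF = 0.3264
Percentile rank = 0.3264 * 100 = 32.64

32.64


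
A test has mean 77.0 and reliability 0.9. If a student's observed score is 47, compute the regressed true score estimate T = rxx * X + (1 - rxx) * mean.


T_est = rxx * X + (1 - rxx) * mean
T_est = 0.9 * 47 + 0.1 * 77.0
T_est = 42.3 + 7.7
T_est = 50.0

50.0


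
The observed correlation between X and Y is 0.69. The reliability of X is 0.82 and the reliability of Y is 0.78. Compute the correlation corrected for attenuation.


r_corrected = rxy / sqrt(rxx * ryy)
= 0.69 / sqrt(0.82 * 0.78)
= 0.69 / sqrt(0.6396)
= 0.69 / 0.79975
r_corrected = 0.8628

0.8628


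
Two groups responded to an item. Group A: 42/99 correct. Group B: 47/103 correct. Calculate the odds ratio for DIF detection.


Odds_A = 42/57 = 0.7368
Odds_B = 47/56 = 0.8393
OR = Odds_A / Odds_B = 0.7368 / 0.8393
Exactly, OR = (42 * 56) / (57 * 47) = 2352 / 2679
OR = 0.8779

0.8779


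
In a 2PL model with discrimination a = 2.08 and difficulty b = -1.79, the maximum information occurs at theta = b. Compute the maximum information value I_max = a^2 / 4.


For 2PL, max info at theta = b = -1.79
I_max = a^2 / 4 = 2.08^2 / 4
= 4.3264 / 4
I_max = 1.0816

1.0816


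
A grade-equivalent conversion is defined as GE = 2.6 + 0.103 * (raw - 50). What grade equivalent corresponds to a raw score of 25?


raw - median = 25 - 50 = -25
slope * diff = 0.103 * -25 = -2.575
GE = 2.6 + -2.575
GE = 0.025

0.025


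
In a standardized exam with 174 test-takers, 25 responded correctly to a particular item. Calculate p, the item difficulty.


Item difficulty p = number correct / total examinees
p = 25 / 174
p = 0.1437

0.1437


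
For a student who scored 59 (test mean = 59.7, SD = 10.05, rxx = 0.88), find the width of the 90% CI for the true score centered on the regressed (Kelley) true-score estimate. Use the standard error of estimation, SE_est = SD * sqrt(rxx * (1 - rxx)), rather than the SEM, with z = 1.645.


True score estimate = 0.88*59 + 0.12*59.7 = 59.084
SE_est = SD * sqrt(rxx * (1 - rxx)) = 10.05 * sqrt(0.88 * 0.12) = 10.05 * sqrt(0.1056) = 3.265863
CI = T_est +/- z * SE_est, so width = 2 * z * SE_est = 2 * 1.645 * 3.265863
Width = 10.7447

10.7447


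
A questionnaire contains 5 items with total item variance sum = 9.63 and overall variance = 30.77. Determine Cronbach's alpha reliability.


alpha = (k/(k-1)) * (1 - sum(si^2)/s_total^2)
= (5/4) * (1 - 9.63/30.77)
alpha = 0.8588

0.8588


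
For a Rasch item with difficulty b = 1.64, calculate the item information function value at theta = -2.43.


P = 1/(1+exp(-(-2.43-1.64))) = 0.0168
I = P*(1-P) = 0.0168 * 0.9832
I = 0.0165

0.0165


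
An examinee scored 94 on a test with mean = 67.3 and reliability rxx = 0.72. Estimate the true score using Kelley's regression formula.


T_est = rxx * X + (1 - rxx) * mean
T_est = 0.72 * 94 + 0.28 * 67.3
T_est = 67.68 + 18.844
T_est = 86.524

86.524


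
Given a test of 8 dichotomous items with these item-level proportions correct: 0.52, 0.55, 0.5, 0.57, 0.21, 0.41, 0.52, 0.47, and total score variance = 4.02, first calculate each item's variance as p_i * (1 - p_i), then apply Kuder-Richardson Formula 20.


For each item, compute p_i * q_i:
  Item 1: 0.52 * 0.48 = 0.2496
  Item 2: 0.55 * 0.45 = 0.2475
  Item 3: 0.5 * 0.5 = 0.25
  Item 4: 0.57 * 0.43 = 0.2451
  Item 5: 0.21 * 0.79 = 0.1659
  Item 6: 0.41 * 0.59 = 0.2419
  Item 7: 0.52 * 0.48 = 0.2496
  Item 8: 0.47 * 0.53 = 0.2491
Sum(p_i * q_i) = 0.2496 + 0.2475 + 0.25 + 0.2451 + 0.1659 + 0.2419 + 0.2496 + 0.2491 = 1.8987
KR-20 = (k/(k-1)) * (1 - Sum(p_i*q_i) / Var_total)
= (8/7) * (1 - 1.8987/4.02)
= 1.1429 * 0.5277
KR-20 = 0.6031

0.6031


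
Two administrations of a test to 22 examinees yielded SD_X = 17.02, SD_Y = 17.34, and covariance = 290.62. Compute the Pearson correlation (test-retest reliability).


r = cov(X,Y) / (SD_X * SD_Y)
r = 290.62 / (17.02 * 17.34)
r = 290.62 / 295.1268
r = 0.9847

0.9847


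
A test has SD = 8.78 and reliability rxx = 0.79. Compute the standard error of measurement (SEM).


SEM = SD * sqrt(1 - rxx)
SEM = 8.78 * sqrt(1 - 0.79)
SEM = 8.78 * sqrt(0.21) = 8.78 * 0.458258
SEM = 4.0235

4.0235


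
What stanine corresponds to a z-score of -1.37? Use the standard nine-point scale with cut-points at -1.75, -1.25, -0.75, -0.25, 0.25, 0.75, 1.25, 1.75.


Stanine boundaries: [-1.75, -1.25, -0.75, -0.25, 0.25, 0.75, 1.25, 1.75]
z = -1.37
Check each boundary:
  z >= -1.75 -> could be stanine 2
  z < -1.25
  z < -0.75
  z < -0.25
  z < 0.25
  z < 0.75
  z < 1.25
  z < 1.75
Highest qualifying boundary gives stanine = 2

2


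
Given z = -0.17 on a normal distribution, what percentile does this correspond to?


CDF(z) = 0.5 * (1 + erf(z/sqrt(2)))
erf(-0.1202) = -0.135
CDF = 0.4325
Percentile rank = 0.4325 * 100 = 43.25

43.25


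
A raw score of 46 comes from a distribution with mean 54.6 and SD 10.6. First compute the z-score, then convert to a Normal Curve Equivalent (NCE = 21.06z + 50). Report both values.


z = (X - mean) / SD = (46 - 54.6) / 10.6
z = -8.6 / 10.6
z = -0.8113
NCE = NCE = 21.06z + 50
Carry z at full precision (z = -8.6 / 10.6) into the conversion:
NCE = 21.06 * (-8.6 / 10.6) + 50 = -181.116 / 10.6 + 50
NCE = -17.0864 + 50
NCE = 32.9136

32.9136


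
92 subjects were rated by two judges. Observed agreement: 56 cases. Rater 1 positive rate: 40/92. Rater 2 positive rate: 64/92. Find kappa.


P_o = 56/92 = 0.608696
P_e = (40*64 + 52*28) / 8464 = 0.47448
kappa = (P_o - P_e) / (1 - P_e)
kappa = (0.608696 - 0.47448) / (1 - 0.47448)
kappa = 0.2554

0.2554


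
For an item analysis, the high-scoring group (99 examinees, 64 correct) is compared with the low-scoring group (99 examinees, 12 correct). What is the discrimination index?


p_upper = 64/99 = 0.6465
p_lower = 12/99 = 0.1212
D = 0.6465 - 0.1212 = 0.5253

0.5253


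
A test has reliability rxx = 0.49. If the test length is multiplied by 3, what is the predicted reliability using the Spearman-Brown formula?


r_new = (n * rxx) / (1 + (n-1) * rxx)
r_new = (3 * 0.49) / (1 + 2 * 0.49)
r_new = 1.47 / 1.98
r_new = 0.7424

0.7424


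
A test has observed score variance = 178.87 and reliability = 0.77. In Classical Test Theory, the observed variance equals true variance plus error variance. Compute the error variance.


var_true = rxx * var_obs = 0.77 * 178.87 = 137.7299
var_error = var_obs - var_true
var_error = 178.87 - 137.7299
var_error = 41.1401

41.1401


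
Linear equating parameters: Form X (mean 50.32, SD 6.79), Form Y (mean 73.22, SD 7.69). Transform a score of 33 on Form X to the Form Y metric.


slope = SD_Y / SD_X = 7.69 / 6.79 ~ 1.1325
intercept = mean_Y - slope * mean_X = 73.22 - (7.69 / 6.79) * 50.32 ~ 16.2302
Y = slope * X + intercept. To avoid rounding drift from the rounded slope/intercept, evaluate the equivalent form Y = mean_Y + SD_Y * (X - mean_X) / SD_X at full precision:
Y = 73.22 + 7.69 * (33 - 50.32) / 6.79
Y = 73.22 - 7.69 * 17.32 / 6.79
Y = 73.22 - 133.1908 / 6.79
Y = 73.22 - 19.6157
Y = 53.6043

53.6043


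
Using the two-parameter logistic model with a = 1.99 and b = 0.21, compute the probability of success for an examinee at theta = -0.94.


a*(theta - b) = 1.99 * (-0.94 - 0.21) = -2.2885
exp(--2.2885) = 9.8601
P = 1 / (1 + 9.8601)
P = 0.0921

0.0921


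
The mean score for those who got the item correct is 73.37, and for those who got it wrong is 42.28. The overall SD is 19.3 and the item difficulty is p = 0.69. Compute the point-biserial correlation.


q = 1 - p = 0.31
rpb = ((M1 - M0) / SD) * sqrt(p * q)
rpb = ((73.37 - 42.28) / 19.3) * sqrt(0.69 * 0.31)
rpb = 0.745

0.745


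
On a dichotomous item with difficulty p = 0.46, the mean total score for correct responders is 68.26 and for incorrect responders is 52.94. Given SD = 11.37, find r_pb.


q = 1 - p = 0.54
rpb = ((M1 - M0) / SD) * sqrt(p * q)
rpb = ((68.26 - 52.94) / 11.37) * sqrt(0.46 * 0.54)
rpb = 0.6715

0.6715


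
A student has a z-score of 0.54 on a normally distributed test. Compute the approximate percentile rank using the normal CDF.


CDF(z) = 0.5 * (1 + erf(z/sqrt(2)))
erf(0.3818) = 0.4108
CDF = 0.7054
Percentile rank = 0.7054 * 100 = 70.54

70.54


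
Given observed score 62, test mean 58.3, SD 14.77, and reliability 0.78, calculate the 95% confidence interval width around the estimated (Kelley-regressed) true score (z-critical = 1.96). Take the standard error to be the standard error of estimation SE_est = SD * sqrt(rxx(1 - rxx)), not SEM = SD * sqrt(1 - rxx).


True score estimate = 0.78*62 + 0.22*58.3 = 61.186
SE_est = SD * sqrt(rxx * (1 - rxx)) = 14.77 * sqrt(0.78 * 0.22) = 14.77 * sqrt(0.1716) = 6.118418
CI = T_est +/- z * SE_est, so width = 2 * z * SE_est = 2 * 1.96 * 6.118418
Width = 23.9842

23.9842


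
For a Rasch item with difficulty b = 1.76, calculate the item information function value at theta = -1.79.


P = 1/(1+exp(-(-1.79-1.76))) = 0.0279
I = P*(1-P) = 0.0279 * 0.9721
I = 0.0271

0.0271


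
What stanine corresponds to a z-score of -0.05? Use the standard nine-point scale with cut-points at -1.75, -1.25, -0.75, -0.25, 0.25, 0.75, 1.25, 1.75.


Stanine boundaries: [-1.75, -1.25, -0.75, -0.25, 0.25, 0.75, 1.25, 1.75]
z = -0.05
Check each boundary:
  z >= -1.75 -> could be stanine 2
  z >= -1.25 -> could be stanine 3
  z >= -0.75 -> could be stanine 4
  z >= -0.25 -> could be stanine 5
  z < 0.25
  z < 0.75
  z < 1.25
  z < 1.75
Highest qualifying boundary gives stanine = 5

5


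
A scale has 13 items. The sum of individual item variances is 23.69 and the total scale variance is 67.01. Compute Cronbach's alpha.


alpha = (k/(k-1)) * (1 - sum(si^2)/s_total^2)
= (13/12) * (1 - 23.69/67.01)
alpha = 0.7003

0.7003


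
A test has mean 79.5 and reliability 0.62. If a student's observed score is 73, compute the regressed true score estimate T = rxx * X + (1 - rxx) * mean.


T_est = rxx * X + (1 - rxx) * mean
T_est = 0.62 * 73 + 0.38 * 79.5
T_est = 45.26 + 30.21
T_est = 75.47

75.47


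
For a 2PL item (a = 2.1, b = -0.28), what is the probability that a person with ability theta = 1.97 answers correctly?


a*(theta - b) = 2.1 * (1.97 - -0.28) = 4.725
exp(-4.725) = 0.0089
P = 1 / (1 + 0.0089)
P = 0.9912

0.9912


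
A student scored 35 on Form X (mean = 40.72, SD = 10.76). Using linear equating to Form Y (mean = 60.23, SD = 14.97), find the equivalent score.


slope = SD_Y / SD_X = 14.97 / 10.76 ~ 1.3913
intercept = mean_Y - slope * mean_X = 60.23 - (14.97 / 10.76) * 40.72 ~ 3.5777
Y = slope * X + intercept. To avoid rounding drift from the rounded slope/intercept, evaluate the equivalent form Y = mean_Y + SD_Y * (X - mean_X) / SD_X at full precision:
Y = 60.23 + 14.97 * (35 - 40.72) / 10.76
Y = 60.23 - 14.97 * 5.72 / 10.76
Y = 60.23 - 85.6284 / 10.76
Y = 60.23 - 7.958
Y = 52.272

52.272


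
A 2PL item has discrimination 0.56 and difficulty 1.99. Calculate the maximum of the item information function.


For 2PL, max info at theta = b = 1.99
I_max = a^2 / 4 = 0.56^2 / 4
= 0.3136 / 4
I_max = 0.0784

0.0784


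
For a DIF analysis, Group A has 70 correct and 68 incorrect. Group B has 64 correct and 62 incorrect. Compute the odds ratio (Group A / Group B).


Odds_A = 70/68 = 1.0294
Odds_B = 64/62 = 1.0323
OR = Odds_A / Odds_B = 1.0294 / 1.0323
Exactly, OR = (70 * 62) / (68 * 64) = 4340 / 4352
OR = 0.9972

0.9972


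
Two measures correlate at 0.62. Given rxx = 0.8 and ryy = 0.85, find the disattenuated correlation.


r_corrected = rxy / sqrt(rxx * ryy)
= 0.62 / sqrt(0.8 * 0.85)
= 0.62 / sqrt(0.68)
= 0.62 / 0.824621
r_corrected = 0.7519

0.7519


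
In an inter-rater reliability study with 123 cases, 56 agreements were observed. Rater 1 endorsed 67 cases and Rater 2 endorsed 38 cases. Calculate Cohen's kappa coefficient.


P_o = 56/123 = 0.455285
P_e = (67*38 + 56*85) / 15129 = 0.482914
kappa = (P_o - P_e) / (1 - P_e)
kappa = (0.455285 - 0.482914) / (1 - 0.482914)
kappa = -0.0534

-0.0534


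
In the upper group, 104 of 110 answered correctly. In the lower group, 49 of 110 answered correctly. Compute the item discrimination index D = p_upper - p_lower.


p_upper = 104/110 = 0.9455
p_lower = 49/110 = 0.4455
D = 0.9455 - 0.4455 = 0.5

0.5


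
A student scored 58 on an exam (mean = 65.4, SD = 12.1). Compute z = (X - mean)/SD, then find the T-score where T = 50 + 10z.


z = (X - mean) / SD = (58 - 65.4) / 12.1
z = -7.4 / 12.1
z = -0.6116
T-score = T = 50 + 10z
Carry z at full precision (z = -7.4 / 12.1) into the conversion:
T-score = 50 + 10 * (-7.4 / 12.1) = 50 + -74 / 12.1
T-score = 50 + -6.1157
T-score = 43.8843

43.8843


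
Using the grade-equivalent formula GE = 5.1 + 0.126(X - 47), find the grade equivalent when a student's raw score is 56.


raw - median = 56 - 47 = 9
slope * diff = 0.126 * 9 = 1.134
GE = 5.1 + 1.134
GE = 6.234

6.234


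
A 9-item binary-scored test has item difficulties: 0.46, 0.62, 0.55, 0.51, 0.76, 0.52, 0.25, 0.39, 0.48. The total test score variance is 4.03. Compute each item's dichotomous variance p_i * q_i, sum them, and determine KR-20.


For each item, compute p_i * q_i:
  Item 1: 0.46 * 0.54 = 0.2484
  Item 2: 0.62 * 0.38 = 0.2356
  Item 3: 0.55 * 0.45 = 0.2475
  Item 4: 0.51 * 0.49 = 0.2499
  Item 5: 0.76 * 0.24 = 0.1824
  Item 6: 0.52 * 0.48 = 0.2496
  Item 7: 0.25 * 0.75 = 0.1875
  Item 8: 0.39 * 0.61 = 0.2379
  Item 9: 0.48 * 0.52 = 0.2496
Sum(p_i * q_i) = 0.2484 + 0.2356 + 0.2475 + 0.2499 + 0.1824 + 0.2496 + 0.1875 + 0.2379 + 0.2496 = 2.0884
KR-20 = (k/(k-1)) * (1 - Sum(p_i*q_i) / Var_total)
= (9/8) * (1 - 2.0884/4.03)
= 1.125 * 0.4818
KR-20 = 0.542

0.542


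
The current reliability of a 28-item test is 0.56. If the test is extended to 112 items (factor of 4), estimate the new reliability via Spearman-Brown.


r_new = (n * rxx) / (1 + (n-1) * rxx)
r_new = (4 * 0.56) / (1 + 3 * 0.56)
r_new = 2.24 / 2.68
r_new = 0.8358

0.8358


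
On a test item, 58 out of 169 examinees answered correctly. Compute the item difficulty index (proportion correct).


Item difficulty p = number correct / total examinees
p = 58 / 169
p = 0.3432

0.3432


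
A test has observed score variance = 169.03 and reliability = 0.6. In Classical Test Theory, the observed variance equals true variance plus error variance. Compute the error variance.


var_true = rxx * var_obs = 0.6 * 169.03 = 101.418
var_error = var_obs - var_true
var_error = 169.03 - 101.418
var_error = 67.612

67.612


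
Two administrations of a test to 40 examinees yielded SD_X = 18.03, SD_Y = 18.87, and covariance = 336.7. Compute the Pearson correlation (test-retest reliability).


r = cov(X,Y) / (SD_X * SD_Y)
r = 336.7 / (18.03 * 18.87)
r = 336.7 / 340.2261
r = 0.9896

0.9896


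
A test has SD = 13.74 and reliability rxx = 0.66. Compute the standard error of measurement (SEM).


SEM = SD * sqrt(1 - rxx)
SEM = 13.74 * sqrt(1 - 0.66)
SEM = 13.74 * sqrt(0.34) = 13.74 * 0.583095
SEM = 8.0117

8.0117


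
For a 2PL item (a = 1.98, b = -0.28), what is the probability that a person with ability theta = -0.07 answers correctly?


a*(theta - b) = 1.98 * (-0.07 - -0.28) = 0.4158
exp(-0.4158) = 0.6598
P = 1 / (1 + 0.6598)
P = 0.6025

0.6025


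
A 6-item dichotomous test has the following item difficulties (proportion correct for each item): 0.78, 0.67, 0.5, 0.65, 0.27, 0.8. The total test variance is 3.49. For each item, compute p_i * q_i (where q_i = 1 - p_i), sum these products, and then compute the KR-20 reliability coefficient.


For each item, compute p_i * q_i:
  Item 1: 0.78 * 0.22 = 0.1716
  Item 2: 0.67 * 0.33 = 0.2211
  Item 3: 0.5 * 0.5 = 0.25
  Item 4: 0.65 * 0.35 = 0.2275
  Item 5: 0.27 * 0.73 = 0.1971
  Item 6: 0.8 * 0.2 = 0.16
Sum(p_i * q_i) = 0.1716 + 0.2211 + 0.25 + 0.2275 + 0.1971 + 0.16 = 1.2273
KR-20 = (k/(k-1)) * (1 - Sum(p_i*q_i) / Var_total)
= (6/5) * (1 - 1.2273/3.49)
= 1.2 * 0.6483
KR-20 = 0.778

0.778


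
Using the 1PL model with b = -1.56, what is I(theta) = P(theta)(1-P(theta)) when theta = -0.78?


P = 1/(1+exp(-(-0.78--1.56))) = 0.6857
I = P*(1-P) = 0.6857 * 0.3143
I = 0.2155

0.2155


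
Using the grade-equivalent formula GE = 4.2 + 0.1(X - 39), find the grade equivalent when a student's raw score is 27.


raw - median = 27 - 39 = -12
slope * diff = 0.1 * -12 = -1.2
GE = 4.2 + -1.2
GE = 3.0

3.0


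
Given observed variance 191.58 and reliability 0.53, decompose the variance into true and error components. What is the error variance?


var_true = rxx * var_obs = 0.53 * 191.58 = 101.5374
var_error = var_obs - var_true
var_error = 191.58 - 101.5374
var_error = 90.0426

90.0426


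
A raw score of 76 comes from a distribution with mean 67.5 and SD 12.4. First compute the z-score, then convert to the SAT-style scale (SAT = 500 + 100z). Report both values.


z = (X - mean) / SD = (76 - 67.5) / 12.4
z = 8.5 / 12.4
z = 0.6855
SAT-scale = SAT = 500 + 100z
Carry z at full precision (z = 8.5 / 12.4) into the conversion:
SAT-scale = 500 + 100 * (8.5 / 12.4) = 500 + 850 / 12.4
SAT-scale = 500 + 68.5484
SAT-scale = 568.5484

568.5484


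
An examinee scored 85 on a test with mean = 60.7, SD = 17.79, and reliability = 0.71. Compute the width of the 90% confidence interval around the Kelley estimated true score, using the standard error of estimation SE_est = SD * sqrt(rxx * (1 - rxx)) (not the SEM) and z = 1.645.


True score estimate = 0.71*85 + 0.29*60.7 = 77.953
SE_est = SD * sqrt(rxx * (1 - rxx)) = 17.79 * sqrt(0.71 * 0.29) = 17.79 * sqrt(0.2059) = 8.072427
CI = T_est +/- z * SE_est, so width = 2 * z * SE_est = 2 * 1.645 * 8.072427
Width = 26.5583

26.5583


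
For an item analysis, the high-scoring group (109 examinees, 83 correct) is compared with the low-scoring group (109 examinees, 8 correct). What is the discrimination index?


p_upper = 83/109 = 0.7615
p_lower = 8/109 = 0.0734
D = 0.7615 - 0.0734 = 0.6881

0.6881


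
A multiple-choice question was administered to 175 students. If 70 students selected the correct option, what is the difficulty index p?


Item difficulty p = number correct / total examinees
p = 70 / 175
p = 0.4

0.4


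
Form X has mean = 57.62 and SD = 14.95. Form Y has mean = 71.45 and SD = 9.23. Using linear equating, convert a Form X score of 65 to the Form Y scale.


slope = SD_Y / SD_X = 9.23 / 14.95 ~ 0.6174
intercept = mean_Y - slope * mean_X = 71.45 - (9.23 / 14.95) * 57.62 ~ 35.8759
Y = slope * X + intercept. To avoid rounding drift from the rounded slope/intercept, evaluate the equivalent form Y = mean_Y + SD_Y * (X - mean_X) / SD_X at full precision:
Y = 71.45 + 9.23 * (65 - 57.62) / 14.95
Y = 71.45 + 9.23 * 7.38 / 14.95
Y = 71.45 + 68.1174 / 14.95
Y = 71.45 + 4.5563
Y = 76.0063

76.0063


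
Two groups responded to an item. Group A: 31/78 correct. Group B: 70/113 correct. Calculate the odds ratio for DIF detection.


Odds_A = 31/47 = 0.6596
Odds_B = 70/43 = 1.6279
OR = Odds_A / Odds_B = 0.6596 / 1.6279
Exactly, OR = (31 * 43) / (47 * 70) = 1333 / 3290
OR = 0.4052

0.4052


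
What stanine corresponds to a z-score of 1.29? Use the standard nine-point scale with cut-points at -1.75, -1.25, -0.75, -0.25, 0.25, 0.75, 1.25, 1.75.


Stanine boundaries: [-1.75, -1.25, -0.75, -0.25, 0.25, 0.75, 1.25, 1.75]
z = 1.29
Check each boundary:
  z >= -1.75 -> could be stanine 2
  z >= -1.25 -> could be stanine 3
  z >= -0.75 -> could be stanine 4
  z >= -0.25 -> could be stanine 5
  z >= 0.25 -> could be stanine 6
  z >= 0.75 -> could be stanine 7
  z >= 1.25 -> could be stanine 8
  z < 1.75
Highest qualifying boundary gives stanine = 8

8


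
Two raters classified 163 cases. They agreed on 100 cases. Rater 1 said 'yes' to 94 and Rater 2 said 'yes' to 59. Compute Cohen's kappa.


P_o = 100/163 = 0.613497
P_e = (94*59 + 69*104) / 26569 = 0.478829
kappa = (P_o - P_e) / (1 - P_e)
kappa = (0.613497 - 0.478829) / (1 - 0.478829)
kappa = 0.2584

0.2584


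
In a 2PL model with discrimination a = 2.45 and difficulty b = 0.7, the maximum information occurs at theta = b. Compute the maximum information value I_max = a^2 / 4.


For 2PL, max info at theta = b = 0.7
I_max = a^2 / 4 = 2.45^2 / 4
= 6.0025 / 4
I_max = 1.5006

1.5006


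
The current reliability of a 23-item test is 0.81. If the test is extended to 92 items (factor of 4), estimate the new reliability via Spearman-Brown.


r_new = (n * rxx) / (1 + (n-1) * rxx)
r_new = (4 * 0.81) / (1 + 3 * 0.81)
r_new = 3.24 / 3.43
r_new = 0.9446

0.9446


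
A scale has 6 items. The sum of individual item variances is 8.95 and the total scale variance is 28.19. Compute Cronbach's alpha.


alpha = (k/(k-1)) * (1 - sum(si^2)/s_total^2)
= (6/5) * (1 - 8.95/28.19)
alpha = 0.819

0.819


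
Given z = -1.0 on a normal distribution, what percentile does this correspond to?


CDF(z) = 0.5 * (1 + erf(z/sqrt(2)))
erf(-0.7071) = -0.6827
CDF = 0.1587
Percentile rank = 0.1587 * 100 = 15.87

15.87


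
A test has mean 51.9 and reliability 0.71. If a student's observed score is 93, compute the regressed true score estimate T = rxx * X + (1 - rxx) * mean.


T_est = rxx * X + (1 - rxx) * mean
T_est = 0.71 * 93 + 0.29 * 51.9
T_est = 66.03 + 15.051
T_est = 81.081

81.081


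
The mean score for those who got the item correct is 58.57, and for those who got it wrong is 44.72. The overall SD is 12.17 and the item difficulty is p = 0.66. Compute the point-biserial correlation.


q = 1 - p = 0.34
rpb = ((M1 - M0) / SD) * sqrt(p * q)
rpb = ((58.57 - 44.72) / 12.17) * sqrt(0.66 * 0.34)
rpb = 0.5391

0.5391


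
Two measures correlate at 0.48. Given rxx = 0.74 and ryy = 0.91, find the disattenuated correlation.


r_corrected = rxy / sqrt(rxx * ryy)
= 0.48 / sqrt(0.74 * 0.91)
= 0.48 / sqrt(0.6734)
= 0.48 / 0.82061
r_corrected = 0.5849

0.5849


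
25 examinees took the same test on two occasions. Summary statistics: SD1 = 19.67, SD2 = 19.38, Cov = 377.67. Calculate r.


r = cov(X,Y) / (SD_X * SD_Y)
r = 377.67 / (19.67 * 19.38)
r = 377.67 / 381.2046
r = 0.9907

0.9907


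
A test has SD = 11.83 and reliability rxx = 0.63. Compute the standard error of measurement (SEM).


SEM = SD * sqrt(1 - rxx)
SEM = 11.83 * sqrt(1 - 0.63)
SEM = 11.83 * sqrt(0.37) = 11.83 * 0.608276
SEM = 7.1959

7.1959


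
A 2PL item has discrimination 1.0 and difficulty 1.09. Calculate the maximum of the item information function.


For 2PL, max info at theta = b = 1.09
I_max = a^2 / 4 = 1.0^2 / 4
= 1.0 / 4
I_max = 0.25

0.25


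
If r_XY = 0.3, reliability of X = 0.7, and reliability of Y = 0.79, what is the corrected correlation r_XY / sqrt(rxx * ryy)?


r_corrected = rxy / sqrt(rxx * ryy)
= 0.3 / sqrt(0.7 * 0.79)
= 0.3 / sqrt(0.553)
= 0.3 / 0.74364
r_corrected = 0.4034

0.4034


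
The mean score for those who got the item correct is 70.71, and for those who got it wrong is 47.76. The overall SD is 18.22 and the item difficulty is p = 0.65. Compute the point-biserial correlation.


q = 1 - p = 0.35
rpb = ((M1 - M0) / SD) * sqrt(p * q)
rpb = ((70.71 - 47.76) / 18.22) * sqrt(0.65 * 0.35)
rpb = 0.6008

0.6008


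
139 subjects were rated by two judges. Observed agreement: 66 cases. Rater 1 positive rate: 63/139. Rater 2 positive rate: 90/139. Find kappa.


P_o = 66/139 = 0.47482
P_e = (63*90 + 76*49) / 19321 = 0.486207
kappa = (P_o - P_e) / (1 - P_e)
kappa = (0.47482 - 0.486207) / (1 - 0.486207)
kappa = -0.0222

-0.0222


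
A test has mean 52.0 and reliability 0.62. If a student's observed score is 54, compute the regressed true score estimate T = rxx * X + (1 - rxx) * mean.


T_est = rxx * X + (1 - rxx) * mean
T_est = 0.62 * 54 + 0.38 * 52.0
T_est = 33.48 + 19.76
T_est = 53.24

53.24


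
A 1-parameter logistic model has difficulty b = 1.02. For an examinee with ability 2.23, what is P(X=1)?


theta - b = 2.23 - 1.02 = 1.21
exp(-(theta - b)) = exp(-1.21) = 0.2982
P = 1 / (1 + 0.2982)
P = 0.7703

0.7703


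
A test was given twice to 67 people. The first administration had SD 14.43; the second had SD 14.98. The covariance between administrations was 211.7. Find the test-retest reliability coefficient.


r = cov(X,Y) / (SD_X * SD_Y)
r = 211.7 / (14.43 * 14.98)
r = 211.7 / 216.1614
r = 0.9794

0.9794


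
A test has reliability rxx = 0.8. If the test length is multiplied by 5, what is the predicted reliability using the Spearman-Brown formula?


r_new = (n * rxx) / (1 + (n-1) * rxx)
r_new = (5 * 0.8) / (1 + 4 * 0.8)
r_new = 4.0 / 4.2
r_new = 0.9524

0.9524


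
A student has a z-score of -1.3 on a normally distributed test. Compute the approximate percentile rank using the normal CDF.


CDF(z) = 0.5 * (1 + erf(z/sqrt(2)))
erf(-0.9192) = -0.8064
CDF = 0.0968
Percentile rank = 0.0968 * 100 = 9.68

9.68


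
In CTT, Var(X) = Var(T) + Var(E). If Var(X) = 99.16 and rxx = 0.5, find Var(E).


var_true = rxx * var_obs = 0.5 * 99.16 = 49.58
var_error = var_obs - var_true
var_error = 99.16 - 49.58
var_error = 49.58

49.58


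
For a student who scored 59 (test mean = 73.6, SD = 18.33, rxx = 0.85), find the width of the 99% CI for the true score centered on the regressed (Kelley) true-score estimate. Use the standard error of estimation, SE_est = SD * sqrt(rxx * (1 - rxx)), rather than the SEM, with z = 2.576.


True score estimate = 0.85*59 + 0.15*73.6 = 61.19
SE_est = SD * sqrt(rxx * (1 - rxx)) = 18.33 * sqrt(0.85 * 0.15) = 18.33 * sqrt(0.1275) = 6.545119
CI = T_est +/- z * SE_est, so width = 2 * z * SE_est = 2 * 2.576 * 6.545119
Width = 33.7205

33.7205


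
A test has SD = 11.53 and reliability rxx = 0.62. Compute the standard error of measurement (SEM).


SEM = SD * sqrt(1 - rxx)
SEM = 11.53 * sqrt(1 - 0.62)
SEM = 11.53 * sqrt(0.38) = 11.53 * 0.616441
SEM = 7.1076

7.1076
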